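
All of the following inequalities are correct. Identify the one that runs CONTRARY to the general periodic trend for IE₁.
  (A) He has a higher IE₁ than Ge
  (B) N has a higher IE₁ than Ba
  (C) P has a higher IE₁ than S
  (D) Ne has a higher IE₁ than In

(C)

The general trend: IE₁ increases across a period and decreases down a group.
(A) He (period 1, group 18) vs Ge (period 4, group 14): the stated order agrees with the simple trend.
(B) N (period 2, group 15) vs Ba (period 6, group 2): the stated order agrees with the simple trend.
(C) P (period 3, group 15) vs S (period 3, group 16): the stated order contradicts the simple trend.
(D) Ne (period 2, group 18) vs In (period 5, group 13): the stated order agrees with the simple trend.
The exception is (C): S (3p⁴) ionizes more easily than half-filled P (3p³) because the paired 3p electron in S is pushed out by e⁻–e⁻ repulsion.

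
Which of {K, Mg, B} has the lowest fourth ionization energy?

K

After 3 electrons have been removed, what remains? K³⁺ is already 2 electrons into the core; Mg³⁺ is already 1 electron into the core; B³⁺ is the bare [He] core.
All of these are removing an electron from a noble-gas core or deeper; the smaller core (lower principal quantum number) is held far more tightly, and within a period the higher nuclear charge binds the same core more tightly.
Tabulated IE_4 (kJ/mol): K 5877, Mg 10543, B 25026.
Overall IE_4 order: K < Mg < B.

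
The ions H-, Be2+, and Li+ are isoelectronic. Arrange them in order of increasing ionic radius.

All of these have 2 electrons, so size is governed by nuclear charge alone: the more protons, the stronger the pull on the same electron cloud, and the smaller the ion.
Nuclear charges: Be2+ (Z=4), Li+ (Z=3), H- (Z=1).
Smallest to largest: Be2+ < Li+ < H-.

Be2+, Li+, H-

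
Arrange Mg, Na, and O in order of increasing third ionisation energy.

After 2 electrons have been removed, what remains? Mg²⁺ is the bare [Ne] core; Na²⁺ is already 1 electron into the core; O²⁺ still has 4 valence electrons.
Breaking into a closed-shell core is much more expensive than removing a leftover valence electron — Na and Mg have the largest IE_3 here.
Tabulated IE_3 (kJ/mol): Mg 7733, Na 6910, O 5300.
Overall IE_3 order: O < Na < Mg.

O < Na < Mg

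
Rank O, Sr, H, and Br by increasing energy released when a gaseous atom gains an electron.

Sr < H < O < Br

Atoms with high Z_eff and room in the valence shell (especially the halogens) have the most exothermic electron affinities.
Neither a single period nor a single group — weigh both effects.
H > Sr: the two effects oppose for this pair; the down-group effect wins (73 vs 5 kJ/mol).
O > H: the two effects oppose for this pair; the across-period effect wins (141 vs 73 kJ/mol).
Br > O: the two effects oppose for this pair; the across-period effect wins (325 vs 141 kJ/mol).
Tabulated electron affinity (kJ/mol): H 73, O 141, Br 325, Sr 5.
So from lowest to highest: Sr < H < O < Br.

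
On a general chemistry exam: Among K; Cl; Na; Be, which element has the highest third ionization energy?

Be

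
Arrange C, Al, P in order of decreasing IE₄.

After 3 electrons have been removed, what remains? C³⁺ still has 1 valence electron; Al³⁺ is the bare [Ne] core; P³⁺ still has 2 valence electrons.
Breaking into a closed-shell core is much more expensive than removing a leftover valence electron — Al has the largest IE_4 here.
Valence configurations: C³⁺ [He]2s¹, P³⁺ [Ne]3s².
The numbers (kJ/mol): C 6223, Al 11577, P 4964.
So the fourth ionization energies run P < C < Al.

Al > C > P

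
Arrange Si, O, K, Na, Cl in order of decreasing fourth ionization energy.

Na, O, K, Cl, Si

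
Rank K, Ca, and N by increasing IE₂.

After 1 electron has been removed, what remains? K⁺ is the bare [Ar] core; Ca⁺ still has 1 valence electron; N⁺ still has 4 valence electrons.
Breaking into a closed-shell core is much more expensive than removing a leftover valence electron — K has the largest IE_2 here.
Valence configurations: Ca⁺ [Ar]4s¹, N⁺ [He]2s²2p².
The numbers (kJ/mol): K 3052, Ca 1145, N 2856.
Putting it together, IE_2: Ca < N < K.

Ca, N, K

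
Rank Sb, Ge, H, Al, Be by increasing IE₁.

First ionization energy rises across a period (greater Z_eff holds electrons more tightly) and falls down a group (valence electrons are farther from the nucleus).
These sit on a diagonal, where the across-period and down-group effects partly cancel.
Ge > Al: period and group pull opposite ways; the across-period shift dominates (762 vs 578 kJ/mol).
Sb > Ge: the two effects oppose for this pair; the across-period effect wins (831 vs 762 kJ/mol).
Be > Sb: the two effects oppose for this pair; the down-group effect wins (900 vs 831 kJ/mol).
H > Be: period and group pull opposite ways; the down-group shift dominates (1312 vs 900 kJ/mol).
Approximate values (kJ/mol): H 1312, Be 900, Al 578, Ge 762, Sb 831.
So from lowest to highest: Al < Ge < Sb < Be < H.

Al < Ge < Sb < Be < H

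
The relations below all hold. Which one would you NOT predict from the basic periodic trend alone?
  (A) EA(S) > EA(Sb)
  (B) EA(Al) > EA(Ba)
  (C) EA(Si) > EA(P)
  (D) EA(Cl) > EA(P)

The general trend: electron affinity increases across a period and decreases down a group.
(A) S (period 3, group 16) vs Sb (period 5, group 15): the stated order agrees with the simple trend.
(B) Al (period 3, group 13) vs Ba (period 6, group 2): the stated order agrees with the simple trend.
(C) Si (period 3, group 14) vs P (period 3, group 15): the stated order contradicts the simple trend.
(D) Cl (period 3, group 17) vs P (period 3, group 15): the stated order agrees with the simple trend.
The exception is (C): adding an electron to P's half-filled 3p³ is unfavourable, so Si (3p²) has the more exothermic EA.

(C)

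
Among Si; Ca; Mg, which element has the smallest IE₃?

The third ionization energy removes an electron from the +2 ion. For each element: Si²⁺ still has 2 valence electrons; Ca²⁺ is the bare [Ar] core; Mg²⁺ is the bare [Ne] core.
Pulling an electron out of a noble-gas core costs far more than removing a remaining valence electron, so Ca and Mg sit at the high end of IE_3.
Tabulated IE_3 (kJ/mol): Si 3232, Ca 4912, Mg 7733.
Putting it together, IE_3: Si < Ca < Mg.

Si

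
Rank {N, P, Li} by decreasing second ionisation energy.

IE_2 is the cost of taking one more electron from the +1 cation: N⁺ still has 4 valence electrons; P⁺ still has 4 valence electrons; Li⁺ is the bare [He] core.
Breaking into a closed-shell core is much more expensive than removing a leftover valence electron — Li has the largest IE_2 here.
Valence configurations: N⁺ [He]2s²2p², P⁺ [Ne]3s²3p².
Tabulated IE_2 (kJ/mol): N 2856, P 1907, Li 7298.
Overall IE_2 order: P < N < Li.

Li > N > P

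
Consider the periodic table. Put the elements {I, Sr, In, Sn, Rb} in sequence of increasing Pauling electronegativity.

Rb is in period 5, group 1; Sr is in period 5, group 2; In is in period 5, group 13; Sn is in period 5, group 14; I is in period 5, group 17.
Smaller atoms with higher effective nuclear charge are more electronegative.
All lie in period 5, so electronegativity increases left to right.
So from lowest to highest: Rb < Sr < In < Sn < I.

Rb < Sr < In < Sn < I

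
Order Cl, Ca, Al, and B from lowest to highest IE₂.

Ca, Al, Cl, B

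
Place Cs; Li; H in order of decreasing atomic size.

H is in period 1, group 1; Li is in period 2, group 1; Cs is in period 6, group 1.
Across a period the added protons contract the valence shell; down a group each new principal shell makes the atom larger.
All are in group 1, so atomic radius increases down the group.
So from largest to smallest: Cs > Li > H.

Cs, Li, H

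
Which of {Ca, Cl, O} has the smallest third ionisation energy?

The third ionization energy removes an electron from the +2 ion. For each element: Ca²⁺ is the bare [Ar] core; Cl²⁺ still has 5 valence electrons; O²⁺ still has 4 valence electrons.
Usually core removal costs more than valence removal, but here the competition is close: a tightly held n=2 valence electron can cost more to remove than an n=3 core electron, so the actual values have to decide it.
Valence configurations: Cl²⁺ [Ne]3s²3p³, O²⁺ [He]2s²2p².
Approximate IE_3 values (kJ/mol): Ca 4912, Cl 3822, O 5300.
Putting it together, IE_3: Cl < Ca < O.

Cl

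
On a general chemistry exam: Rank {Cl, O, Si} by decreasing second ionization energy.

IE_2 is the cost of taking one more electron from the +1 cation: Cl⁺ still has 6 valence electrons; O⁺ still has 5 valence electrons; Si⁺ still has 3 valence electrons.
All are still removing valence electrons, so compare the +1 ions as you would atoms: IE_2 generally rises across a period (higher Z_eff) and falls down a group (larger shell), subject to the usual subshell exceptions.
Valence configurations: Cl⁺ [Ne]3s²3p⁴, O⁺ [He]2s²2p³, Si⁺ [Ne]3s²3p¹.
Approximate IE_2 values (kJ/mol): Cl 2298, O 3388, Si 1577.
So the second ionization energies run Si < Cl < O.

O > Cl > Si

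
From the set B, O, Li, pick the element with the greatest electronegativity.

O

Li is in period 2, group 1; B is in period 2, group 13; O is in period 2, group 16.
Electronegativity increases across a period and decreases down a group, tracking effective nuclear charge and atomic size.
All lie in period 2, so electronegativity increases left to right.
The greatest electronegativity among these belongs to O.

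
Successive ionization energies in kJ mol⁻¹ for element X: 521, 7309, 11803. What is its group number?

Look for the largest jump between consecutive ionization energies: IE2/IE1 ≈ 14.0, far larger than any earlier ratio.
That jump marks the point where a core electron is being removed. So the atom has 1 valence electron.
A main-group element with 1 valence electron is in group 1.

Group 1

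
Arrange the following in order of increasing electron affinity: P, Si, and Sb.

Si is in period 3, group 14; P is in period 3, group 15; Sb is in period 5, group 15.
EA tends to increase across a period and decrease down a group, though the pattern is less regular than for IE or radius.
These span different periods and groups, so the two trends combine.
Sb > P: this pair runs against the simple trend — see the exception note.
Si > Sb: the two effects oppose for this pair; the down-group effect wins (134 vs 103 kJ/mol).
Note the exception: Sb has a higher electron affinity than P, contrary to the simple trend — both are half-filled np³, but the pairing/repulsion penalty for the added electron shrinks as the p orbitals become larger and more diffuse down the group, and for Sb that outweighs the weaker nuclear attraction.
Note the exception: Si has a higher electron affinity than P, contrary to the simple trend — adding an electron to P's half-filled 3p³ is unfavourable, so Si (3p²) has the more exothermic EA.
For reference (kJ/mol): Si 134, P 72, Sb 103.
So from lowest to highest: P < Sb < Si.

P, Sb, Si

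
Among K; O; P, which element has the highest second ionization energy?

O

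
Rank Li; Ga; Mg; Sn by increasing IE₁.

Li < Ga < Sn < Mg

Li is in period 2, group 1; Mg is in period 3, group 2; Ga is in period 4, group 13; Sn is in period 5, group 14.
IE₁ increases left→right with effective nuclear charge and decreases top→bottom as the valence shell moves farther out.
A diagonal step moves right (one effect) and down (the opposite effect) at once.
Ga > Li: the two effects oppose for this pair; the across-period effect wins (579 vs 520 kJ/mol).
Sn > Ga: period and group pull opposite ways; the across-period shift dominates (709 vs 579 kJ/mol).
Mg > Sn: period and group pull opposite ways; the down-group shift dominates (738 vs 709 kJ/mol).
For reference (kJ/mol): Li 520, Mg 738, Ga 579, Sn 709.
So from lowest to highest: Li < Ga < Sn < Mg.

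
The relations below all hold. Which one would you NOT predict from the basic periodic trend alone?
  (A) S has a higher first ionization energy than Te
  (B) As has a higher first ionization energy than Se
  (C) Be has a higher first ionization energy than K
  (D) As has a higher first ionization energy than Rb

The general trend: first ionization energy increases across a period and decreases down a group.
(A) S (period 3, group 16) vs Te (period 5, group 16): the stated order agrees with the simple trend.
(B) As (period 4, group 15) vs Se (period 4, group 16): the stated order contradicts the simple trend.
(C) Be (period 2, group 2) vs K (period 4, group 1): the stated order agrees with the simple trend.
(D) As (period 4, group 15) vs Rb (period 5, group 1): the stated order agrees with the simple trend.
The exception is (B): Se (4p⁴) ionizes more easily than half-filled As (4p³).

(B)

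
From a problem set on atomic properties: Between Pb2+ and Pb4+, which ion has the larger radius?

Pb2+

Both ions have Z = 82 protons, but Pb4+ has lost more electrons, so its remaining electrons feel a larger effective nuclear charge per electron and are pulled in more tightly.
Higher positive charge → smaller ion, so Pb2+ > Pb4+.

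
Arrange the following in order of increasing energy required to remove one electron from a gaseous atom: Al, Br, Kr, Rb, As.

Al is in period 3, group 13; As is in period 4, group 15; Br is in period 4, group 17; Kr is in period 4, group 18; Rb is in period 5, group 1.
IE₁ increases left→right with effective nuclear charge and decreases top→bottom as the valence shell moves farther out.
These span different periods and groups, so the two trends combine.
Al > Rb: both effects reinforce here, so Al is clearly the higher of the two.
As > Al: the two effects oppose for this pair; the across-period effect wins (947 vs 578 kJ/mol).
Br > As: Br lies to the right of As in period 4, so the across-period effect alone puts Br higher.
Kr > Br: Kr lies to the right of Br in period 4, so the across-period effect alone puts Kr higher.
Approximate values (kJ/mol): Al 578, As 947, Br 1140, Kr 1351, Rb 403.
So from lowest to highest: Rb < Al < As < Br < Kr.

Rb, Al, As, Br, Kr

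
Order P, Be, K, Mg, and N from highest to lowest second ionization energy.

K, N, P, Be, Mg

The second ionization energy removes an electron from the +1 ion. For each element: P⁺ still has 4 valence electrons; Be⁺ still has 1 valence electron; K⁺ is the bare [Ar] core; Mg⁺ still has 1 valence electron; N⁺ still has 4 valence electrons.
Core electrons are held far more tightly than valence electrons, so K tops the IE_2 order.
Valence configurations: P⁺ [Ne]3s²3p², Be⁺ [He]2s¹, Mg⁺ [Ne]3s¹, N⁺ [He]2s²2p².
The numbers (kJ/mol): P 1907, Be 1757, K 3052, Mg 1451, N 2856.
Putting it together, IE_2: Mg < Be < P < N < K.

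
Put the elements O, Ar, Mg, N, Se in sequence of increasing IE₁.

N is in period 2, group 15; O is in period 2, group 16; Mg is in period 3, group 2; Ar is in period 3, group 18; Se is in period 4, group 16.
Across a period the outer electron is held more tightly (higher IE₁); down a group it sits in a higher shell, more shielded, and comes off more easily.
Here both period and group differ, so the two effects have to be weighed against each other.
Se > Mg: period and group pull opposite ways; the across-period shift dominates (941 vs 738 kJ/mol).
O > Se: O sits above Se in group 16, so the down-group effect alone puts O higher.
N > O: this pair runs against the simple trend — see the exception note.
Ar > N: period and group pull opposite ways; the across-period shift dominates (1521 vs 1402 kJ/mol).
Note the exception: N has a higher first ionization energy than O, contrary to the simple trend — pairing an electron in O's 2p⁴ costs repulsion energy, so O ionizes more easily than half-filled N (2p³).
Approximate values (kJ/mol): N 1402, O 1314, Mg 738, Ar 1521, Se 941.
So from lowest to highest: Mg < Se < O < N < Ar.

Mg < Se < O < N < Ar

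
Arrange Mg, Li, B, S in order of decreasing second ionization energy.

Li, B, S, Mg

The second ionization energy removes an electron from the +1 ion. For each element: Mg⁺ still has 1 valence electron; Li⁺ is the bare [He] core; B⁺ still has 2 valence electrons; S⁺ still has 5 valence electrons.
Pulling an electron out of a noble-gas core costs far more than removing a remaining valence electron, so Li sits at the high end of IE_2.
Valence configurations: Mg⁺ [Ne]3s¹, B⁺ [He]2s², S⁺ [Ne]3s²3p³.
Approximate IE_2 values (kJ/mol): Mg 1451, Li 7298, B 2427, S 2252.
Overall IE_2 order: Mg < S < B < Li.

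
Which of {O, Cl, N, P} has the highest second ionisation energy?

O

Consider each +1 ion: O⁺ still has 5 valence electrons; Cl⁺ still has 6 valence electrons; N⁺ still has 4 valence electrons; P⁺ still has 4 valence electrons.
All are still removing valence electrons, so compare the +1 ions as you would atoms: IE_2 generally rises across a period (higher Z_eff) and falls down a group (larger shell), subject to the usual subshell exceptions.
Valence configurations: O⁺ [He]2s²2p³, Cl⁺ [Ne]3s²3p⁴, N⁺ [He]2s²2p², P⁺ [Ne]3s²3p².
Tabulated IE_2 (kJ/mol): O 3388, Cl 2298, N 2856, P 1907.
Overall IE_2 order: P < Cl < N < O.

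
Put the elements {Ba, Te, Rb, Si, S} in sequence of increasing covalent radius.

S, Si, Te, Ba, Rb

Si is in period 3, group 14; S is in period 3, group 16; Rb is in period 5, group 1; Te is in period 5, group 16; Ba is in period 6, group 2.
Moving right in a period, electrons are added to the same shell under a stronger nuclear pull, so atoms get smaller; moving down, a new shell is opened and atoms get larger.
These span different periods and groups, so the two trends combine.
Si > S: Si lies to the left of S in period 3, so the across-period effect alone puts Si larger.
Te > Si: the two effects oppose for this pair; the down-group effect wins (136 vs 116 pm).
Ba > Te: relative to Te, both the across-period and down-group shifts push Ba's atomic radius up.
Rb > Ba: the two effects oppose for this pair; the across-period effect wins (210 vs 196 pm).
Tabulated atomic radius (pm): Si 116, S 103, Rb 210, Te 136, Ba 196.
So from smallest to largest: S < Si < Te < Ba < Rb.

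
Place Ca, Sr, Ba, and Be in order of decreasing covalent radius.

Be is in period 2, group 2; Ca is in period 4, group 2; Sr is in period 5, group 2; Ba is in period 6, group 2.
Atomic radius shrinks across a period as nuclear charge pulls the same shell inward, and grows down a group as new shells are added.
All are in group 2, so atomic radius increases down the group.
So from largest to smallest: Ba > Sr > Ca > Be.

Ba > Sr > Ca > Be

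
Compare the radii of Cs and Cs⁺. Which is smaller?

Cs⁺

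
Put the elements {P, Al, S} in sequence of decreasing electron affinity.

S, P, Al

Al is in period 3, group 13; P is in period 3, group 15; S is in period 3, group 16.
Adding an electron releases more energy for atoms nearer the top right (short of the noble gases).
All lie in period 3, so electron affinity increases left to right.
So from highest to lowest: S > P > Al.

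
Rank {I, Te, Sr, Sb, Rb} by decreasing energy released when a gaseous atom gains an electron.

EA tends to increase across a period and decrease down a group, though the pattern is less regular than for IE or radius.
All lie in period 5; the across-period trend (electron affinity increases left to right) applies, with the exception below.
Note the exception: Rb has a higher electron affinity than Sr, contrary to the simple trend — adding an electron to Sr (ns²) has to open a new, higher-energy np subshell, which is unfavourable.
Tabulated electron affinity (kJ/mol): Rb 47, Sr 5, Sb 103, Te 190, I 295.
So from highest to lowest: I > Te > Sb > Rb > Sr.

I > Te > Sb > Rb > Sr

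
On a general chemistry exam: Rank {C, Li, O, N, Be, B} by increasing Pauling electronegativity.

Li is in period 2, group 1; Be is in period 2, group 2; B is in period 2, group 13; C is in period 2, group 14; N is in period 2, group 15; O is in period 2, group 16.
Electronegativity increases across a period and decreases down a group, tracking effective nuclear charge and atomic size.
All lie in period 2, so electronegativity increases left to right.
So from lowest to highest: Li < Be < B < C < N < O.

Li < Be < B < C < N < O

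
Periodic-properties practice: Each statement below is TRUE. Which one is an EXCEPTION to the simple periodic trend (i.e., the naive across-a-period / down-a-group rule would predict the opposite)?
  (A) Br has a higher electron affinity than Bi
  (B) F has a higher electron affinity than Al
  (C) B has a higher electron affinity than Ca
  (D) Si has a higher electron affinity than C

The general trend: electron affinity increases across a period and decreases down a group.
(A) Br (period 4, group 17) vs Bi (period 6, group 15): the stated order agrees with the simple trend.
(B) F (period 2, group 17) vs Al (period 3, group 13): the stated order agrees with the simple trend.
(C) B (period 2, group 13) vs Ca (period 4, group 2): the stated order agrees with the simple trend.
(D) Si (period 3, group 14) vs C (period 2, group 14): the stated order contradicts the simple trend.
The exception is (D): Si's larger, more diffuse 3p orbitals accept an added electron slightly more readily than C's compact 2p.

(D)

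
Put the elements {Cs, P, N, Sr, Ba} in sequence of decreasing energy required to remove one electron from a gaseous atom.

N, P, Sr, Ba, Cs

IE₁ increases left→right with effective nuclear charge and decreases top→bottom as the valence shell moves farther out.
Neither a single period nor a single group — weigh both effects.
Ba > Cs: Ba lies to the right of Cs in period 6, so the across-period effect alone puts Ba higher.
Sr > Ba: Sr sits above Ba in group 2, so the down-group effect alone puts Sr higher.
P > Sr: relative to Sr, both the across-period and down-group shifts push P's first ionization energy up.
N > P: they share group 15; the group trend gives N the larger value.
Tabulated first ionization energy (kJ/mol): N 1402, P 1012, Sr 550, Cs 376, Ba 503.
So from highest to lowest: N > P > Sr > Ba > Cs.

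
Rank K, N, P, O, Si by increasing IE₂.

The second ionization energy removes an electron from the +1 ion. For each element: K⁺ is the bare [Ar] core; N⁺ still has 4 valence electrons; P⁺ still has 4 valence electrons; O⁺ still has 5 valence electrons; Si⁺ still has 3 valence electrons.
Usually core removal costs more than valence removal, but here the competition is close: a tightly held n=2 valence electron can cost more to remove than an n=3 core electron, so the actual values have to decide it.
Valence configurations: N⁺ [He]2s²2p², P⁺ [Ne]3s²3p², O⁺ [He]2s²2p³, Si⁺ [Ne]3s²3p¹.
Approximate IE_2 values (kJ/mol): K 3052, N 2856, P 1907, O 3388, Si 1577.
So the second ionization energies run Si < P < N < K < O.

Si, P, N, K, O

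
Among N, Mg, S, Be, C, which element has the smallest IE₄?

IE_4 is the cost of taking one more electron from the +3 cation: N³⁺ still has 2 valence electrons; Mg³⁺ is already 1 electron into the core; S³⁺ still has 3 valence electrons; Be³⁺ is already 1 electron into the core; C³⁺ still has 1 valence electron.
Breaking into a closed-shell core is much more expensive than removing a leftover valence electron — Mg and Be have the largest IE_4 here.
Valence configurations: N³⁺ [He]2s², S³⁺ [Ne]3s²3p¹, C³⁺ [He]2s¹.
Approximate IE_4 values (kJ/mol): N 7475, Mg 10543, S 4556, Be 21007, C 6223.
Overall IE_4 order: S < C < N < Mg < Be.

S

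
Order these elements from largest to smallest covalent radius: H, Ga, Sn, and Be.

H is in period 1, group 1; Be is in period 2, group 2; Ga is in period 4, group 13; Sn is in period 5, group 14.
Radius decreases left→right (rising Z_eff, same n) and increases top→bottom (higher n).
These span different periods and groups, so the two trends combine.
Be > H: the two effects oppose for this pair; the down-group effect wins (102 vs 32 pm).
Ga > Be: the two effects oppose for this pair; the down-group effect wins (124 vs 102 pm).
Sn > Ga: period and group pull opposite ways; the down-group shift dominates (140 vs 124 pm).
Approximate values (pm): H 32, Be 102, Ga 124, Sn 140.
So from largest to smallest: Sn > Ga > Be > H.

Sn, Ga, Be, H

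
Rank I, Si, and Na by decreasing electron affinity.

Na is in period 3, group 1; Si is in period 3, group 14; I is in period 5, group 17.
EA tends to increase across a period and decrease down a group, though the pattern is less regular than for IE or radius.
Here both period and group differ, so the two effects have to be weighed against each other.
Si > Na: Si lies to the right of Na in period 3, so the across-period effect alone puts Si higher.
I > Si: period and group pull opposite ways; the across-period shift dominates (295 vs 134 kJ/mol).
Tabulated electron affinity (kJ/mol): Na 53, Si 134, I 295.
So from highest to lowest: I > Si > Na.

I > Si > Na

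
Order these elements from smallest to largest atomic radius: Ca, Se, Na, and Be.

Be < Se < Na < Ca

Be is in period 2, group 2; Na is in period 3, group 1; Ca is in period 4, group 2; Se is in period 4, group 16.
Radius decreases left→right (rising Z_eff, same n) and increases top→bottom (higher n).
Neither a single period nor a single group — weigh both effects.
Se > Be: the two effects oppose for this pair; the down-group effect wins (116 vs 102 pm).
Na > Se: period and group pull opposite ways; the across-period shift dominates (155 vs 116 pm).
Ca > Na: period and group pull opposite ways; the down-group shift dominates (171 vs 155 pm).
For reference (pm): Be 102, Na 155, Ca 171, Se 116.
So from smallest to largest: Be < Se < Na < Ca.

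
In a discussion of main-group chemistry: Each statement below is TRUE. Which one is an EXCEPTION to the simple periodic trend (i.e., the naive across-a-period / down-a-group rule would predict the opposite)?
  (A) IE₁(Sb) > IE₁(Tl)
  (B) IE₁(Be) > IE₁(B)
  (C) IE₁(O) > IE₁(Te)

(B)

The general trend: IE₁ increases across a period and decreases down a group.
(A) Sb (period 5, group 15) vs Tl (period 6, group 13): the stated order agrees with the simple trend.
(B) Be (period 2, group 2) vs B (period 2, group 13): the stated order contradicts the simple trend.
(C) O (period 2, group 16) vs Te (period 5, group 16): the stated order agrees with the simple trend.
The exception is (B): removing B's lone 2p electron is easier than breaking Be's filled 2s².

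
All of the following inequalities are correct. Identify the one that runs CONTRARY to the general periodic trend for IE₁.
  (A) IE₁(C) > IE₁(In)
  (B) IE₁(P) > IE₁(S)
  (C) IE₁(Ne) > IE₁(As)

(B)

The general trend: IE₁ increases across a period and decreases down a group.
(A) C (period 2, group 14) vs In (period 5, group 13): the stated order agrees with the simple trend.
(B) P (period 3, group 15) vs S (period 3, group 16): the stated order contradicts the simple trend.
(C) Ne (period 2, group 18) vs As (period 4, group 15): the stated order agrees with the simple trend.
The exception is (B): S (3p⁴) ionizes more easily than half-filled P (3p³) because the paired 3p electron in S is pushed out by e⁻–e⁻ repulsion.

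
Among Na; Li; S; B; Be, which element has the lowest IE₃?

S

IE_3 is the cost of taking one more electron from the +2 cation: Na²⁺ is already 1 electron into the core; Li²⁺ is already 1 electron into the core; S²⁺ still has 4 valence electrons; B²⁺ still has 1 valence electron; Be²⁺ is the bare [He] core.
Core electrons are held far more tightly than valence electrons, so Na, Li and Be top the IE_3 order.
Valence configurations: S²⁺ [Ne]3s²3p², B²⁺ [He]2s¹.
Approximate IE_3 values (kJ/mol): Na 6910, Li 11815, S 3357, B 3660, Be 14849.
So the third ionization energies run S < B < Na < Li < Be.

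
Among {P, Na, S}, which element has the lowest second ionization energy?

P

IE_2 is the cost of taking one more electron from the +1 cation: P⁺ still has 4 valence electrons; Na⁺ is the bare [Ne] core; S⁺ still has 5 valence electrons.
Breaking into a closed-shell core is much more expensive than removing a leftover valence electron — Na has the largest IE_2 here.
Valence configurations: P⁺ [Ne]3s²3p², S⁺ [Ne]3s²3p³.
Tabulated IE_2 (kJ/mol): P 1907, Na 4562, S 2252.
Overall IE_2 order: P < S < Na.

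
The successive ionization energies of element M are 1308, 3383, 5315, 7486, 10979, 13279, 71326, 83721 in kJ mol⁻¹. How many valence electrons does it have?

6

Look for the largest jump between consecutive ionization energies: IE7/IE6 ≈ 5.4, far larger than any earlier ratio.
That jump marks the point where a core electron is being removed. So the atom has 6 valence electrons.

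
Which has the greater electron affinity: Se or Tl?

Se is in period 4, group 16; Tl is in period 6, group 13.
Electron affinity generally becomes more exothermic across a period toward the halogens and less exothermic down a group.
These span different periods and groups, so the two trends combine.
Se > Tl: relative to Tl, both the across-period and down-group shifts push Se's electron affinity up.
For reference (kJ/mol): Se 195, Tl 19.
So Se has the greater electron affinity (Se > Tl).

Se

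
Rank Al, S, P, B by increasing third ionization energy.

Al < P < S < B

Consider each +2 ion: Al²⁺ still has 1 valence electron; S²⁺ still has 4 valence electrons; P²⁺ still has 3 valence electrons; B²⁺ still has 1 valence electron.
All are still removing valence electrons, so compare the +2 ions as you would atoms: IE_3 generally rises across a period (higher Z_eff) and falls down a group (larger shell), subject to the usual subshell exceptions.
Valence configurations: Al²⁺ [Ne]3s¹, S²⁺ [Ne]3s²3p², P²⁺ [Ne]3s²3p¹, B²⁺ [He]2s¹.
Tabulated IE_3 (kJ/mol): Al 2745, S 3357, P 2914, B 3660.
Putting it together, IE_3: Al < P < S < B.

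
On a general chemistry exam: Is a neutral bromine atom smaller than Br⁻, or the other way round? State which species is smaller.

Forming Br⁻ adds 1 electron to Br. More electron–electron repulsion in the same shell, with unchanged nuclear charge, lets the cloud expand.
An anion is larger than its parent atom: Br⁻ > Br.

Br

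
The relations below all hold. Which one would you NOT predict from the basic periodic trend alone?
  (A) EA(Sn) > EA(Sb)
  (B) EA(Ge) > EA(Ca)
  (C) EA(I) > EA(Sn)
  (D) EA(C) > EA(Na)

The general trend: electron affinity increases across a period and decreases down a group.
(A) Sn (period 5, group 14) vs Sb (period 5, group 15): the stated order contradicts the simple trend.
(B) Ge (period 4, group 14) vs Ca (period 4, group 2): the stated order agrees with the simple trend.
(C) I (period 5, group 17) vs Sn (period 5, group 14): the stated order agrees with the simple trend.
(D) C (period 2, group 14) vs Na (period 3, group 1): the stated order agrees with the simple trend.
The exception is (A): adding an electron to Sb's half-filled 5p³ is unfavourable, so Sn has the more exothermic EA.

(A)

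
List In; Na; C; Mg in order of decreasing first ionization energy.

C is in period 2, group 14; Na is in period 3, group 1; Mg is in period 3, group 2; In is in period 5, group 13.
IE₁ increases left→right with effective nuclear charge and decreases top→bottom as the valence shell moves farther out.
Neither a single period nor a single group — weigh both effects.
In > Na: the two effects oppose for this pair; the across-period effect wins (558 vs 496 kJ/mol).
Mg > In: period and group pull opposite ways; the down-group shift dominates (738 vs 558 kJ/mol).
C > Mg: relative to Mg, both the across-period and down-group shifts push C's first ionization energy up.
Tabulated first ionization energy (kJ/mol): C 1086, Na 496, Mg 738, In 558.
So from highest to lowest: C > Mg > In > Na.

C > Mg > In > Na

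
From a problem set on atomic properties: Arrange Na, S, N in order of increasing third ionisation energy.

S < N < Na

The third ionization energy removes an electron from the +2 ion. For each element: Na²⁺ is already 1 electron into the core; S²⁺ still has 4 valence electrons; N²⁺ still has 3 valence electrons.
Breaking into a closed-shell core is much more expensive than removing a leftover valence electron — Na has the largest IE_3 here.
Valence configurations: S²⁺ [Ne]3s²3p², N²⁺ [He]2s²2p¹.
Approximate IE_3 values (kJ/mol): Na 6910, S 3357, N 4578.
Hence IE_3: S < N < Na.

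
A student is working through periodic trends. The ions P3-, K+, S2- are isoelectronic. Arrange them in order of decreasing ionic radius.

All of these have 18 electrons, so size is governed by nuclear charge alone: the more protons, the stronger the pull on the same electron cloud, and the smaller the ion.
Nuclear charges: K+ (Z=19), S2- (Z=16), P3- (Z=15).
Largest to smallest: P3- > S2- > K+.

P3-, S2-, K+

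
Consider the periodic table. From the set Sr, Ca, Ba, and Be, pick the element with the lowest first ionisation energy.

IE₁ increases left→right with effective nuclear charge and decreases top→bottom as the valence shell moves farther out.
All are in group 2, so first ionization energy increases up the group.
The lowest first ionisation energy among these belongs to Ba.

Ba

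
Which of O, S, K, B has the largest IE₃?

O

IE_3 is the cost of taking one more electron from the +2 cation: O²⁺ still has 4 valence electrons; S²⁺ still has 4 valence electrons; K²⁺ is already 1 electron into the core; B²⁺ still has 1 valence electron.
Usually core removal costs more than valence removal, but here the competition is close: a tightly held n=2 valence electron can cost more to remove than an n=3 core electron, so the actual values have to decide it.
Valence configurations: O²⁺ [He]2s²2p², S²⁺ [Ne]3s²3p², B²⁺ [He]2s¹.
The numbers (kJ/mol): O 5300, S 3357, K 4420, B 3660.
Putting it together, IE_3: S < B < K < O.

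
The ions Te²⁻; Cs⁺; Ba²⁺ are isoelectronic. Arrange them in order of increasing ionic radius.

All of these have 54 electrons, so size is governed by nuclear charge alone: the more protons, the stronger the pull on the same electron cloud, and the smaller the ion.
Nuclear charges: Ba²⁺ (Z=56), Cs⁺ (Z=55), Te²⁻ (Z=52).
Smallest to largest: Ba²⁺ < Cs⁺ < Te²⁻.

Ba²⁺, Cs⁺, Te²⁻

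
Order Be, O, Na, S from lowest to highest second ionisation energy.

Be < S < O < Na

After 1 electron has been removed, what remains? Be⁺ still has 1 valence electron; O⁺ still has 5 valence electrons; Na⁺ is the bare [Ne] core; S⁺ still has 5 valence electrons.
Core electrons are held far more tightly than valence electrons, so Na tops the IE_2 order.
Valence configurations: Be⁺ [He]2s¹, O⁺ [He]2s²2p³, S⁺ [Ne]3s²3p³.
Approximate IE_2 values (kJ/mol): Be 1757, O 3388, Na 4562, S 2252.
So the second ionization energies run Be < S < O < Na.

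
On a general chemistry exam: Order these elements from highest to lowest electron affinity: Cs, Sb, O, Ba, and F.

F > O > Sb > Cs > Ba

O is in period 2, group 16; F is in period 2, group 17; Sb is in period 5, group 15; Cs is in period 6, group 1; Ba is in period 6, group 2.
EA tends to increase across a period and decrease down a group, though the pattern is less regular than for IE or radius.
Neither a single period nor a single group — weigh both effects.
Cs > Ba: this pair runs against the simple trend — see the exception note.
Sb > Cs: relative to Cs, both the across-period and down-group shifts push Sb's electron affinity up.
O > Sb: relative to Sb, both the across-period and down-group shifts push O's electron affinity up.
F > O: both are in period 2; the period trend gives F the larger value.
Note the exception: Cs has a higher electron affinity than Ba, contrary to the simple trend — adding an electron to Ba (ns²) has to open a new, higher-energy np subshell, which is unfavourable.
Approximate values (kJ/mol): O 141, F 328, Sb 103, Cs 46, Ba 14.
So from highest to lowest: F > O > Sb > Cs > Ba.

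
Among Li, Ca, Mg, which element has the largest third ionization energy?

The third ionization energy removes an electron from the +2 ion. For each element: Li²⁺ is already 1 electron into the core; Ca²⁺ is the bare [Ar] core; Mg²⁺ is the bare [Ne] core.
All of these are removing an electron from a noble-gas core or deeper; the smaller core (lower principal quantum number) is held far more tightly, and within a period the higher nuclear charge binds the same core more tightly.
The numbers (kJ/mol): Li 11815, Ca 4912, Mg 7733.
Hence IE_3: Ca < Mg < Li.

Li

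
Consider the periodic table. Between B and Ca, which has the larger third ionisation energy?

Ca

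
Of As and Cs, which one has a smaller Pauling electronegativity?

Cs

Atoms toward the upper right of the periodic table pull bonding electrons most strongly.
These span different periods and groups, so the two trends combine.
As > Cs: both effects reinforce here, so As is clearly the higher of the two.
Approximate values (Pauling): As 2.18, Cs 0.79.
So Cs has the smaller Pauling electronegativity (Cs < As).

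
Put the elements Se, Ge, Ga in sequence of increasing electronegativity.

Ga < Ge < Se

Ga is in period 4, group 13; Ge is in period 4, group 14; Se is in period 4, group 16.
EN rises left→right (higher Z_eff, smaller atoms) and falls top→bottom (larger, more shielded atoms).
All lie in period 4, so electronegativity increases left to right.
So from lowest to highest: Ga < Ge < Se.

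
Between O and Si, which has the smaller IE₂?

Si

After 1 electron has been removed, what remains? O⁺ still has 5 valence electrons; Si⁺ still has 3 valence electrons.
All are still removing valence electrons, so compare the +1 ions as you would atoms: IE_2 generally rises across a period (higher Z_eff) and falls down a group (larger shell), subject to the usual subshell exceptions.
Valence configurations: O⁺ [He]2s²2p³, Si⁺ [Ne]3s²3p¹.
The numbers (kJ/mol): O 3388, Si 1577.
So the second ionization energies run Si < O.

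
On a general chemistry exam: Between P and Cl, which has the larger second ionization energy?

Cl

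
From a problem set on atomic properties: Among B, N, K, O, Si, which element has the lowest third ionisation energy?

After 2 electrons have been removed, what remains? B²⁺ still has 1 valence electron; N²⁺ still has 3 valence electrons; K²⁺ is already 1 electron into the core; O²⁺ still has 4 valence electrons; Si²⁺ still has 2 valence electrons.
Usually core removal costs more than valence removal, but here the competition is close: a tightly held n=2 valence electron can cost more to remove than an n=3 core electron, so the actual values have to decide it.
Valence configurations: B²⁺ [He]2s¹, N²⁺ [He]2s²2p¹, O²⁺ [He]2s²2p², Si²⁺ [Ne]3s².
The numbers (kJ/mol): B 3660, N 4578, K 4420, O 5300, Si 3232.
Hence IE_3: Si < B < K < N < O.

Si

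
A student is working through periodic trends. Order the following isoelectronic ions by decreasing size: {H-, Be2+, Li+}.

H-, Li+, Be2+

All of these have 2 electrons, so size is governed by nuclear charge alone: the more protons, the stronger the pull on the same electron cloud, and the smaller the ion.
Nuclear charges: Be2+ (Z=4), Li+ (Z=3), H- (Z=1).
Largest to smallest: H- > Li+ > Be2+.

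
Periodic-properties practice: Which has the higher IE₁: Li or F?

F

Li is in period 2, group 1; F is in period 2, group 17.
First ionization energy rises across a period (greater Z_eff holds electrons more tightly) and falls down a group (valence electrons are farther from the nucleus).
All lie in period 2, so first ionization energy increases left to right.
So F has the higher IE₁ (F > Li).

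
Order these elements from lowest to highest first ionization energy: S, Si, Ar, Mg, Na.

Na < Mg < Si < S < Ar

Na is in period 3, group 1; Mg is in period 3, group 2; Si is in period 3, group 14; S is in period 3, group 16; Ar is in period 3, group 18.
Removing the outermost electron gets harder across a period and easier down a group.
All lie in period 3, so first ionization energy increases left to right.
So from lowest to highest: Na < Mg < Si < S < Ar.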